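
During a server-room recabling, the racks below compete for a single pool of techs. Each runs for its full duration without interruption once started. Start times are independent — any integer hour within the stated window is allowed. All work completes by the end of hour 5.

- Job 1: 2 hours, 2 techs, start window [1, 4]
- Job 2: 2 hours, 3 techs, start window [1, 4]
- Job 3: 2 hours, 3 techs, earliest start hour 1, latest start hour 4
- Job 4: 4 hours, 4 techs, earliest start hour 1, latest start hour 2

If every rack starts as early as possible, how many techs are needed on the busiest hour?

Early-start schedule: Job 1@1, Job 2@1, Job 3@1, Job 4@1.
Load per hour: hour 1: 12, hour 2: 12, hour 3: 4, hour 4: 4, hour 5: 0.
Peak is 12.

12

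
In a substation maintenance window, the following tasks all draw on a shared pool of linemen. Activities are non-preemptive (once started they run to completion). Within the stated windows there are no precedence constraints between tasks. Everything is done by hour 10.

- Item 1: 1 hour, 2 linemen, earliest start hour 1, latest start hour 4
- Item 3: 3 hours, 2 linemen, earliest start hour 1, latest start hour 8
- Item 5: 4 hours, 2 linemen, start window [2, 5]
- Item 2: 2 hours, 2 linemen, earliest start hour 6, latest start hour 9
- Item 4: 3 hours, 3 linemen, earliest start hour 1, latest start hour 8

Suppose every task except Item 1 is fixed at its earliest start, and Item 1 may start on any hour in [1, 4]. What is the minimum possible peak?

Item 1@1: h1:7  h2:7  h3:7  h4:2  h5:2  h6:2  h7:2  h8:0  h9:0  h10:0 → peak 7
Item 1@2: h1:5  h2:9  h3:7  h4:2  h5:2  h6:2  h7:2  h8:0  h9:0  h10:0 → peak 9
Item 1@3: h1:5  h2:7  h3:9  h4:2  h5:2  h6:2  h7:2  h8:0  h9:0  h10:0 → peak 9
Item 1@4: h1:5  h2:7  h3:7  h4:4  h5:2  h6:2  h7:2  h8:0  h9:0  h10:0 → peak 7
Best is Item 1@1, peak 7.

7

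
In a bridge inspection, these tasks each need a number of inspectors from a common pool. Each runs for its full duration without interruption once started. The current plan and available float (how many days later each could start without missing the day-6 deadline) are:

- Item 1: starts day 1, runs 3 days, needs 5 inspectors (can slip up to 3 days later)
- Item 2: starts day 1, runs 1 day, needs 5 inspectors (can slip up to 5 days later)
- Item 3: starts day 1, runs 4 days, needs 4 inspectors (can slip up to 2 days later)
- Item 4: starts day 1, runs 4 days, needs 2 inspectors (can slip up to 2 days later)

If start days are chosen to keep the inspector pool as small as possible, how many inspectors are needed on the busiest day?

Early-start (Item 1@1, Item 2@1, Item 3@1, Item 4@1) gives peak 16: d1:16  d2:11  d3:11  d4:6  d5:0  d6:0.
Shift Item 3→2, Item 4→2.
Schedule Item 1@1, Item 2@1, Item 3@2, Item 4@2: d1:10  d2:11  d3:11  d4:6  d5:6  d6:0 — peak 11.

11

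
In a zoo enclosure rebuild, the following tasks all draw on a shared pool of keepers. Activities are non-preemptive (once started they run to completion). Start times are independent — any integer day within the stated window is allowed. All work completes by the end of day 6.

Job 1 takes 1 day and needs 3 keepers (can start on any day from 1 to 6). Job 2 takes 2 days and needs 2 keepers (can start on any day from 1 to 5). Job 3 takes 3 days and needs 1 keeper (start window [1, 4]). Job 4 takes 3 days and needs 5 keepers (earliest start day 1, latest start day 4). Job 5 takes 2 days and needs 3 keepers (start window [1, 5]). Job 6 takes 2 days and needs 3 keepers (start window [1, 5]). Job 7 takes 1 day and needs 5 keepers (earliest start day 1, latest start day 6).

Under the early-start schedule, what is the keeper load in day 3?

6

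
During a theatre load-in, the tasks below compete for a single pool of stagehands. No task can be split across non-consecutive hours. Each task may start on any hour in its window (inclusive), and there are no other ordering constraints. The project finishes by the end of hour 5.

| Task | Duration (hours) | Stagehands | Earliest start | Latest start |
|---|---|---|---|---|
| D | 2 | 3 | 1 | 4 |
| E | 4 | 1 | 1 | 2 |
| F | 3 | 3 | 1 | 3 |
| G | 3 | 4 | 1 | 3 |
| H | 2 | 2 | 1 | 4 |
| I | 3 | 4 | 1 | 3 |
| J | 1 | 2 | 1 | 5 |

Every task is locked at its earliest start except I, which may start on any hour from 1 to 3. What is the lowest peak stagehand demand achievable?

I@1: h1:19  h2:17  h3:12  h4:1  h5:0 → peak 19
I@2: h1:15  h2:17  h3:12  h4:5  h5:0 → peak 17
I@3: h1:15  h2:13  h3:12  h4:5  h5:4 → peak 15
Best is I@3, peak 15.

15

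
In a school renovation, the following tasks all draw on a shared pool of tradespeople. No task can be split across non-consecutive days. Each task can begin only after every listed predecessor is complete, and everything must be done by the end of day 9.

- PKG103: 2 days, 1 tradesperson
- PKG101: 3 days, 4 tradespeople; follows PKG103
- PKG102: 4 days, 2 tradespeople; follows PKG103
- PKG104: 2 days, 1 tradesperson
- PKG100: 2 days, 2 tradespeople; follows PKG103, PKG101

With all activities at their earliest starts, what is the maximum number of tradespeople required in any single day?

6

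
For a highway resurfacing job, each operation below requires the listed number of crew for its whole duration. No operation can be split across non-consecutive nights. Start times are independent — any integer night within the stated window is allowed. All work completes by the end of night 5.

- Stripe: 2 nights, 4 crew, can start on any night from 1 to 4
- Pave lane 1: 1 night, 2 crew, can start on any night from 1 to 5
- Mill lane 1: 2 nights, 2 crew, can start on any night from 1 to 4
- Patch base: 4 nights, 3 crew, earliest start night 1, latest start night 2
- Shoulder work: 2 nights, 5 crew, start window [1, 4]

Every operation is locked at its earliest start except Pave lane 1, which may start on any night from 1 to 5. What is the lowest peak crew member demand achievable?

Pave lane 1@1: n1:16  n2:14  n3:3  n4:3  n5:0 → peak 16
Pave lane 1@2: n1:14  n2:16  n3:3  n4:3  n5:0 → peak 16
Pave lane 1@3: n1:14  n2:14  n3:5  n4:3  n5:0 → peak 14
Pave lane 1@4: n1:14  n2:14  n3:3  n4:5  n5:0 → peak 14
Pave lane 1@5: n1:14  n2:14  n3:3  n4:3  n5:2 → peak 14
Best is Pave lane 1@3, peak 14.

14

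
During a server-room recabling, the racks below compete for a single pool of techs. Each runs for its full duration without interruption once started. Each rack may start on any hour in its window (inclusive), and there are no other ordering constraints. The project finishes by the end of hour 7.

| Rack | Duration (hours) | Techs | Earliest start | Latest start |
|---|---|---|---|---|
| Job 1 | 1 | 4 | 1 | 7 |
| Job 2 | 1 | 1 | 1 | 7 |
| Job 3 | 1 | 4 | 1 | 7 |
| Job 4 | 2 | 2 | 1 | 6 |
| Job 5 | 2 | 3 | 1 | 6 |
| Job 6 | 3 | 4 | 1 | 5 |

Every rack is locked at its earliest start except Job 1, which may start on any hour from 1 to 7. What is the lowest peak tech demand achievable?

Job 1@1: h1:18  h2:9  h3:4  h4:0  h5:0  h6:0  h7:0 → peak 18
Job 1@2: h1:14  h2:13  h3:4  h4:0  h5:0  h6:0  h7:0 → peak 14
Job 1@3: h1:14  h2:9  h3:8  h4:0  h5:0  h6:0  h7:0 → peak 14
Job 1@4: h1:14  h2:9  h3:4  h4:4  h5:0  h6:0  h7:0 → peak 14
Job 1@5: h1:14  h2:9  h3:4  h4:0  h5:4  h6:0  h7:0 → peak 14
Job 1@6: h1:14  h2:9  h3:4  h4:0  h5:0  h6:4  h7:0 → peak 14
Job 1@7: h1:14  h2:9  h3:4  h4:0  h5:0  h6:0  h7:4 → peak 14
Best is Job 1@2, peak 14.

14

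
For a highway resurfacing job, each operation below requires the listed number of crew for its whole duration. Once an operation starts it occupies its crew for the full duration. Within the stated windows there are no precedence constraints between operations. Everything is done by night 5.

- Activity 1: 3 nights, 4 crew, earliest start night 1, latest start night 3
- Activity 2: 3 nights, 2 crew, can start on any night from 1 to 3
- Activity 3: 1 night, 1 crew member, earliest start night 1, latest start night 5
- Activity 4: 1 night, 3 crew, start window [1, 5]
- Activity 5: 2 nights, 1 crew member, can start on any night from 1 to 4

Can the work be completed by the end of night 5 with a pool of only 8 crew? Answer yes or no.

yes

Schedule Activity 1@1, Activity 2@1, Activity 3@4, Activity 4@4, Activity 5@4: n1:6  n2:6  n3:6  n4:5  n5:1 — peak 6 ≤ 8.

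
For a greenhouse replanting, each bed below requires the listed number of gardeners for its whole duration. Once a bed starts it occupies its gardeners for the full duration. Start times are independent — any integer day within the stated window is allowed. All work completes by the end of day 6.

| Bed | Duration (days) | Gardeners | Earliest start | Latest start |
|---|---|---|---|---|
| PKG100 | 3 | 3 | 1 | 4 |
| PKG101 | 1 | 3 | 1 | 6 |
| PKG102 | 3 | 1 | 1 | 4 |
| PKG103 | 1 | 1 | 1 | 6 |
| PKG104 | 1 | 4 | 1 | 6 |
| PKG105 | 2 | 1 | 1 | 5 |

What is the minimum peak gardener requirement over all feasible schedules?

Early-start (PKG100@1, PKG101@1, PKG102@1, PKG103@1, PKG104@1, PKG105@1) gives peak 13: d1:13  d2:5  d3:4  d4:0  d5:0  d6:0.
Shift PKG101→4, PKG103→5, PKG104→6, PKG105→4.
Schedule PKG100@1, PKG101@4, PKG102@1, PKG103@5, PKG104@6, PKG105@4: d1:4  d2:4  d3:4  d4:4  d5:2  d6:4 — peak 4.
Total gardener-days = 22 over 6 days ⇒ peak ≥ ⌈22/6⌉ = 4, so 4 is optimal.

4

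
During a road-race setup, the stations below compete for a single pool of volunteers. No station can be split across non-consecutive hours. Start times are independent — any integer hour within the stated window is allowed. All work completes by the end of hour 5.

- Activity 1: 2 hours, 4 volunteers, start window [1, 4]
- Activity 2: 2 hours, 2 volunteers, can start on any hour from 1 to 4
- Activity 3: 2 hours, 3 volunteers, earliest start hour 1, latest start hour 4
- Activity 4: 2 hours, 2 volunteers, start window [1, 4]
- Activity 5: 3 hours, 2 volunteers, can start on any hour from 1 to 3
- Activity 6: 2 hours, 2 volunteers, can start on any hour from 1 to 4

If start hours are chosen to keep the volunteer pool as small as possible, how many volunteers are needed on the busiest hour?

Early-start (Activity 1@1, Activity 2@1, Activity 3@1, Activity 4@1, Activity 5@1, Activity 6@1) gives peak 15: h1:15  h2:15  h3:2  h4:0  h5:0.
Shift Activity 3→3, Activity 5→3, Activity 6→3.
Schedule Activity 1@1, Activity 2@1, Activity 3@3, Activity 4@1, Activity 5@3, Activity 6@3: h1:8  h2:8  h3:7  h4:7  h5:2 — peak 8.

8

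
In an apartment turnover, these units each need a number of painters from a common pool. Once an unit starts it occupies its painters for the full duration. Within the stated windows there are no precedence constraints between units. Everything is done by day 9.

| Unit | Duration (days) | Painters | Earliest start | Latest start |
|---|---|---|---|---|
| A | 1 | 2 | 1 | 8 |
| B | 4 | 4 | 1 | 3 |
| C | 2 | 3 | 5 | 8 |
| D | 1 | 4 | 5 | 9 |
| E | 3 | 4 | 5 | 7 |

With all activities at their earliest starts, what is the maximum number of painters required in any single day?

Early-start schedule: A@1, B@1, C@5, D@5, E@5.
Load per day: day 1: 6, day 2: 4, day 3: 4, day 4: 4, day 5: 11, day 6: 7, day 7: 4, day 8: 0, day 9: 0.
Peak is 11.

11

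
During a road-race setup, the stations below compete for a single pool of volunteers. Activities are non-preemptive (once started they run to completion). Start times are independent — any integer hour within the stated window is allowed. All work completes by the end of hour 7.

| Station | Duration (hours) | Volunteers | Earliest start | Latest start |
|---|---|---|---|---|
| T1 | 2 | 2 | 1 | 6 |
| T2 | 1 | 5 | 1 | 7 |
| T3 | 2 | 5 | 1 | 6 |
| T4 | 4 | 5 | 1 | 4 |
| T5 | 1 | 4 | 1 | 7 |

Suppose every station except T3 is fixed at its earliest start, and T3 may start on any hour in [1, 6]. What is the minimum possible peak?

16

T3@1: h1:21  h2:12  h3:5  h4:5  h5:0  h6:0  h7:0 → peak 21
T3@2: h1:16  h2:12  h3:10  h4:5  h5:0  h6:0  h7:0 → peak 16
T3@3: h1:16  h2:7  h3:10  h4:10  h5:0  h6:0  h7:0 → peak 16
T3@4: h1:16  h2:7  h3:5  h4:10  h5:5  h6:0  h7:0 → peak 16
T3@5: h1:16  h2:7  h3:5  h4:5  h5:5  h6:5  h7:0 → peak 16
T3@6: h1:16  h2:7  h3:5  h4:5  h5:0  h6:5  h7:5 → peak 16
Best is T3@2, peak 16.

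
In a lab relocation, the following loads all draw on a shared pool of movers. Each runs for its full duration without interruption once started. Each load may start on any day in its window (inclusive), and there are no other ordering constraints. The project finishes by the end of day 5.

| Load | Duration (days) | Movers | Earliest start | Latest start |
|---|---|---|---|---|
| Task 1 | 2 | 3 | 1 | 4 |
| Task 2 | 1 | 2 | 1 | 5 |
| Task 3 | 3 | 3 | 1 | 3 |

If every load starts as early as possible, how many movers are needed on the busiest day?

8

Early-start schedule: Task 1@1, Task 2@1, Task 3@1.
Load per day: day 1: 8, day 2: 6, day 3: 3, day 4: 0, day 5: 0.
Peak is 8.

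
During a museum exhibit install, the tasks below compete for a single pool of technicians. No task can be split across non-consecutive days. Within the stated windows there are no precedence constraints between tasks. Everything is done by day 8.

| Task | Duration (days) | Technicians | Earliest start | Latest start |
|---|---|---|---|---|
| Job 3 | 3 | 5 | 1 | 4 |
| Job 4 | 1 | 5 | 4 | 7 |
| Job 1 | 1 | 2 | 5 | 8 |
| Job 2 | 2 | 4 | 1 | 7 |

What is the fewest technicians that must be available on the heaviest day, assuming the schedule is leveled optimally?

5

Early-start (Job 3@1, Job 4@4, Job 1@5, Job 2@1) gives peak 9: d1:9  d2:9  d3:5  d4:5  d5:2  d6:0  d7:0  d8:0.
Shift Job 2→6.
Schedule Job 3@1, Job 4@4, Job 1@5, Job 2@6: d1:5  d2:5  d3:5  d4:5  d5:2  d6:4  d7:4  d8:0 — peak 5.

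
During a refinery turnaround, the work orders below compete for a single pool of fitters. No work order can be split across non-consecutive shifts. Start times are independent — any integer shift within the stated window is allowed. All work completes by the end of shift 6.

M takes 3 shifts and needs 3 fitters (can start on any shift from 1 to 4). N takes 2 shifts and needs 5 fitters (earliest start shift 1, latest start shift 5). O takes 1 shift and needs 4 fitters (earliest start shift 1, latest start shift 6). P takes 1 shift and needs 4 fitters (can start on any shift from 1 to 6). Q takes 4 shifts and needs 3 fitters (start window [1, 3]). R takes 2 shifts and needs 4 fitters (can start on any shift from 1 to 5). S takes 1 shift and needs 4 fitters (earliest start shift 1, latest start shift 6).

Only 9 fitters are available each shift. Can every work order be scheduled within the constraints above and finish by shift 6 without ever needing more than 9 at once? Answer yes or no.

The minimum achievable peak is 10; 9 < 10, so no feasible schedule stays within the cap.

no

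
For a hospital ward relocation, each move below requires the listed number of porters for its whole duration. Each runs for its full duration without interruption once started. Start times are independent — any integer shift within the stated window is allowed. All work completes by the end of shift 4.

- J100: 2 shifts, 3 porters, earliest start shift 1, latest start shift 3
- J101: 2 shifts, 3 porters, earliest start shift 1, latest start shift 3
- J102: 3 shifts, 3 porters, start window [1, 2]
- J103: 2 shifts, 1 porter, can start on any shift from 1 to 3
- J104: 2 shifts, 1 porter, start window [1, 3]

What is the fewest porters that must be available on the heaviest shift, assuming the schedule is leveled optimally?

Early-start (J100@1, J101@1, J102@1, J103@1, J104@1) gives peak 11: s1:11  s2:11  s3:3  s4:0.
Shift J101→3, J104→3.
Schedule J100@1, J101@3, J102@1, J103@1, J104@3: s1:7  s2:7  s3:7  s4:4 — peak 7.
Total porter-shifts = 25 over 4 shifts ⇒ peak ≥ ⌈25/4⌉ = 7, so 7 is optimal.

7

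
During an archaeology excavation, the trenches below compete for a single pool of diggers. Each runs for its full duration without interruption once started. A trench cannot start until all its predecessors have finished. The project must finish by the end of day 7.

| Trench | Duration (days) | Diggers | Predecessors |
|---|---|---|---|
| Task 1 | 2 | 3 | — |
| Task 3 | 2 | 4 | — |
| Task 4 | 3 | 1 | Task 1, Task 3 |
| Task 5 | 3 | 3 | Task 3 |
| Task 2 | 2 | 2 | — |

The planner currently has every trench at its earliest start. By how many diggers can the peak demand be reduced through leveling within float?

Early-start peak: d1:9  d2:9  d3:4  d4:4  d5:4  d6:0  d7:0 ⇒ 9.
Leveled (Task 1@1, Task 3@3, Task 4@5, Task 5@5, Task 2@1): d1:5  d2:5  d3:4  d4:4  d5:4  d6:4  d7:4 ⇒ 5.
Reduction 9 − 5 = 4.

4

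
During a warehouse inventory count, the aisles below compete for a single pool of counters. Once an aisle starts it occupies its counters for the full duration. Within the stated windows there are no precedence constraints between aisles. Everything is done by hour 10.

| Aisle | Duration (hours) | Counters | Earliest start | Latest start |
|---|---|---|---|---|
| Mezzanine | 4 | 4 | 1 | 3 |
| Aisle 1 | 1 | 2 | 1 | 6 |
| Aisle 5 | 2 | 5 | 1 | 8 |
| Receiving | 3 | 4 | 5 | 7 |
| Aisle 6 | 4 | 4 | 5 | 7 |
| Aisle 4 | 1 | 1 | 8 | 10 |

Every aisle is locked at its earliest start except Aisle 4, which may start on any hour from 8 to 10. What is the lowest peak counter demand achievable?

11

Aisle 4@8: h1:11  h2:9  h3:4  h4:4  h5:8  h6:8  h7:8  h8:5  h9:0  h10:0 → peak 11
Aisle 4@9: h1:11  h2:9  h3:4  h4:4  h5:8  h6:8  h7:8  h8:4  h9:1  h10:0 → peak 11
Aisle 4@10: h1:11  h2:9  h3:4  h4:4  h5:8  h6:8  h7:8  h8:4  h9:0  h10:1 → peak 11
Best is Aisle 4@8, peak 11.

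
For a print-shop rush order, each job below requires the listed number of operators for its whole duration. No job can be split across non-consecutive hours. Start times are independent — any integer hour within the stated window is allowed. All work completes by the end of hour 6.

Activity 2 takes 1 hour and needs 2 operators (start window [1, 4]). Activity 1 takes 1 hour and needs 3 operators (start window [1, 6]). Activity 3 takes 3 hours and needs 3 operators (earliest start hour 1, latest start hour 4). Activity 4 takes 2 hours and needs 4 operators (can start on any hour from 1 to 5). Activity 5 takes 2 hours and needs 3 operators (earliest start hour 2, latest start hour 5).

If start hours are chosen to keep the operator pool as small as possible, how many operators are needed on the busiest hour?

Early-start (Activity 2@1, Activity 1@1, Activity 3@1, Activity 4@1, Activity 5@2) gives peak 12: h1:12  h2:10  h3:6  h4:0  h5:0  h6:0.
Shift Activity 3→2, Activity 4→5.
Schedule Activity 2@1, Activity 1@1, Activity 3@2, Activity 4@5, Activity 5@2: h1:5  h2:6  h3:6  h4:3  h5:4  h6:4 — peak 6.

6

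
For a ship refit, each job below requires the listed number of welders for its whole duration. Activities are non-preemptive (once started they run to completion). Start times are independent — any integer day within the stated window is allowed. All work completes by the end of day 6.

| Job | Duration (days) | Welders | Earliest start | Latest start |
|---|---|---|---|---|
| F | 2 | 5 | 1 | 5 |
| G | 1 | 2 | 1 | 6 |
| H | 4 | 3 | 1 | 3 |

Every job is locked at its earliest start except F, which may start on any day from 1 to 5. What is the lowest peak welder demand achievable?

F@1: d1:10  d2:8  d3:3  d4:3  d5:0  d6:0 → peak 10
F@2: d1:5  d2:8  d3:8  d4:3  d5:0  d6:0 → peak 8
F@3: d1:5  d2:3  d3:8  d4:8  d5:0  d6:0 → peak 8
F@4: d1:5  d2:3  d3:3  d4:8  d5:5  d6:0 → peak 8
F@5: d1:5  d2:3  d3:3  d4:3  d5:5  d6:5 → peak 5
Best is F@5, peak 5.

5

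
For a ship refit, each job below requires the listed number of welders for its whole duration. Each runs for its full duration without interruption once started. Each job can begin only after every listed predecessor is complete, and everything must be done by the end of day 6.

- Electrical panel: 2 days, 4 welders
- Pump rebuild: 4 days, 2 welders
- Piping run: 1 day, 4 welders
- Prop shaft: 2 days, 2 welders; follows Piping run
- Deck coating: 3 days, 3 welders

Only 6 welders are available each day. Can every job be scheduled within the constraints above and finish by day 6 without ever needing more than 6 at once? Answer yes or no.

yes

Schedule Electrical panel@1, Pump rebuild@1, Piping run@3, Prop shaft@5, Deck coating@4: d1:6  d2:6  d3:6  d4:5  d5:5  d6:5 — peak 6 ≤ 6.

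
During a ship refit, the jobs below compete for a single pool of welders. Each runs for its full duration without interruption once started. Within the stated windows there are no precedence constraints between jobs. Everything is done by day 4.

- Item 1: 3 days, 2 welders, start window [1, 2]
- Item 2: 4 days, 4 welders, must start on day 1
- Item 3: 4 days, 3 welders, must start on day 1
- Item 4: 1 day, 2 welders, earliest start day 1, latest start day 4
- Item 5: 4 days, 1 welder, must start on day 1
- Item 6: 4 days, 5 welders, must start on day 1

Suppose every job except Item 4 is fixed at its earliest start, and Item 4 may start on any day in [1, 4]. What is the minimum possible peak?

15

Item 4@1: d1:17  d2:15  d3:15  d4:13 → peak 17
Item 4@2: d1:15  d2:17  d3:15  d4:13 → peak 17
Item 4@3: d1:15  d2:15  d3:17  d4:13 → peak 17
Item 4@4: d1:15  d2:15  d3:15  d4:15 → peak 15
Best is Item 4@4, peak 15.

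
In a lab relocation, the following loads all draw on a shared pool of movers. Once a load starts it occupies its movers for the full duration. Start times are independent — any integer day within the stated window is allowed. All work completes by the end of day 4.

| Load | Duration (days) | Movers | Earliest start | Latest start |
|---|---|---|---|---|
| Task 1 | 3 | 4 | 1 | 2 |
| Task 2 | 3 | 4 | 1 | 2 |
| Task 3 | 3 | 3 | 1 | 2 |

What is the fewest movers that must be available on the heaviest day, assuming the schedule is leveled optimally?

11

Schedule Task 1@1, Task 2@1, Task 3@1: d1:11  d2:11  d3:11  d4:0 — peak 11.
No arrangement of the 8 feasible schedules does better.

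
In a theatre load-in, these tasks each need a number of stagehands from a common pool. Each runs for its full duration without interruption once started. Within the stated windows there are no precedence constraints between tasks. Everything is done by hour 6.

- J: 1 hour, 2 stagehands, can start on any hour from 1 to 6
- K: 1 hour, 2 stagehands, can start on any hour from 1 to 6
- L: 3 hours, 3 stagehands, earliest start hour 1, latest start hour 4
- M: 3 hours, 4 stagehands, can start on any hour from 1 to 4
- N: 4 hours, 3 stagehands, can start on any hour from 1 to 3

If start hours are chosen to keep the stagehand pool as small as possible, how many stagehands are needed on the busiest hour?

Early-start (J@1, K@1, L@1, M@1, N@1) gives peak 14: h1:14  h2:10  h3:10  h4:3  h5:0  h6:0.
Shift M→4, N→2.
Schedule J@1, K@1, L@1, M@4, N@2: h1:7  h2:6  h3:6  h4:7  h5:7  h6:4 — peak 7.
Total stagehand-hours = 37 over 6 hours ⇒ peak ≥ ⌈37/6⌉ = 7, so 7 is optimal.

7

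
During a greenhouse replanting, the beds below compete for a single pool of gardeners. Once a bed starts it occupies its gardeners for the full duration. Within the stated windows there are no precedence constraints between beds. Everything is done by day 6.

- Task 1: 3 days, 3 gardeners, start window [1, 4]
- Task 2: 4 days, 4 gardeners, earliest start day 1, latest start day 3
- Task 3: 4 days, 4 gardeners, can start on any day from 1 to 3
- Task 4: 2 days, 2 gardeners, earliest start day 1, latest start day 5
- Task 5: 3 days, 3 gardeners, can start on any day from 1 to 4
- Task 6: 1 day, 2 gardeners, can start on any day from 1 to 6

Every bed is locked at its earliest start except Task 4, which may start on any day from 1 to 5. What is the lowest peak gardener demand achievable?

16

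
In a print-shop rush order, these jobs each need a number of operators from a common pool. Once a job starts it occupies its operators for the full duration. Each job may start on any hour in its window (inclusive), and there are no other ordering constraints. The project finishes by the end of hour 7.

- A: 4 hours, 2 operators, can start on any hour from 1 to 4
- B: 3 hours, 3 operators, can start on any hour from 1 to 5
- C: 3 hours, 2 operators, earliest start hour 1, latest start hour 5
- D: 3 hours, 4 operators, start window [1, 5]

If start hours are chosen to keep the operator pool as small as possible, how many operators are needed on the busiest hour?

Early-start (A@1, B@1, C@1, D@1) gives peak 11: h1:11  h2:11  h3:11  h4:2  h5:0  h6:0  h7:0.
Shift C→4, D→5.
Schedule A@1, B@1, C@4, D@5: h1:5  h2:5  h3:5  h4:4  h5:6  h6:6  h7:4 — peak 6.

6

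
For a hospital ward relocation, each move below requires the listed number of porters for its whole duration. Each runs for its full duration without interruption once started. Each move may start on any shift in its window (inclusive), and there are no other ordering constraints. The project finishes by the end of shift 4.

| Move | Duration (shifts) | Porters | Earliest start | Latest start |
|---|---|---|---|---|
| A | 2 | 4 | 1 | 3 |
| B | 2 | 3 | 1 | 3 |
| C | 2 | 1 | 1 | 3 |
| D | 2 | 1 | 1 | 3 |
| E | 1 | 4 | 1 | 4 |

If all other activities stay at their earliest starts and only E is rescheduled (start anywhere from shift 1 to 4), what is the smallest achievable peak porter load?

E@1: s1:13  s2:9  s3:0  s4:0 → peak 13
E@2: s1:9  s2:13  s3:0  s4:0 → peak 13
E@3: s1:9  s2:9  s3:4  s4:0 → peak 9
E@4: s1:9  s2:9  s3:0  s4:4 → peak 9
Best is E@3, peak 9.

9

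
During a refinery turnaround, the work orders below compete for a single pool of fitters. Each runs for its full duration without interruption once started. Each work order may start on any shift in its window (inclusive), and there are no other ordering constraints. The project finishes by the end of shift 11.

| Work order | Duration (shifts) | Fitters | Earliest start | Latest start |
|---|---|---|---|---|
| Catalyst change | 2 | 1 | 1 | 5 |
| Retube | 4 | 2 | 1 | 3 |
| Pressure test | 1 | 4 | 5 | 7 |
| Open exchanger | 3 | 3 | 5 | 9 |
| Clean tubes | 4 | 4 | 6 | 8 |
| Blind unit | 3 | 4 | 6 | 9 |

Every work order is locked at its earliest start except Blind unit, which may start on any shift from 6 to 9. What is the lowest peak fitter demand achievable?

8

Blind unit@6: s1:3  s2:3  s3:2  s4:2  s5:7  s6:11  s7:11  s8:8  s9:4  s10:0  s11:0 → peak 11
Blind unit@7: s1:3  s2:3  s3:2  s4:2  s5:7  s6:7  s7:11  s8:8  s9:8  s10:0  s11:0 → peak 11
Blind unit@8: s1:3  s2:3  s3:2  s4:2  s5:7  s6:7  s7:7  s8:8  s9:8  s10:4  s11:0 → peak 8
Blind unit@9: s1:3  s2:3  s3:2  s4:2  s5:7  s6:7  s7:7  s8:4  s9:8  s10:4  s11:4 → peak 8
Best is Blind unit@8, peak 8.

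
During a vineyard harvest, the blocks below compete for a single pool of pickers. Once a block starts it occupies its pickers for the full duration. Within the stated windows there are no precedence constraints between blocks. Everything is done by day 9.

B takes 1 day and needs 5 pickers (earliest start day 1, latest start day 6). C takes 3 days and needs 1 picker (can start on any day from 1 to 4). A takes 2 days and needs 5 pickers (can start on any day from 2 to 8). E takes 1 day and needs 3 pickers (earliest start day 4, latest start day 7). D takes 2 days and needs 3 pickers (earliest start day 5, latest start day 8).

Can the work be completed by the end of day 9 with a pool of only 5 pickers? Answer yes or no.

Schedule B@1, C@2, A@5, E@4, D@7: d1:5  d2:1  d3:1  d4:4  d5:5  d6:5  d7:3  d8:3  d9:0 — peak 5 ≤ 5.

yes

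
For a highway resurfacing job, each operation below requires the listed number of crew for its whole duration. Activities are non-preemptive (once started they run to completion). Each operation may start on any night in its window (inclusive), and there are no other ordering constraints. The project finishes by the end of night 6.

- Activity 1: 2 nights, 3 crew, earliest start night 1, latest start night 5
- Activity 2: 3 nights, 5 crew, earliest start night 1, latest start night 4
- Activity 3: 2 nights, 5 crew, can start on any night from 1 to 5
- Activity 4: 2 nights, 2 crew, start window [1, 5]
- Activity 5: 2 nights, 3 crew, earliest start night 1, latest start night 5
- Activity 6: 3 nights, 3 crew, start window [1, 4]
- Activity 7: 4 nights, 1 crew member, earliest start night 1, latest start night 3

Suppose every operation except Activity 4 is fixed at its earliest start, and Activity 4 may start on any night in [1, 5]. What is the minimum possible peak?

Activity 4@1: n1:22  n2:22  n3:9  n4:1  n5:0  n6:0 → peak 22
Activity 4@2: n1:20  n2:22  n3:11  n4:1  n5:0  n6:0 → peak 22
Activity 4@3: n1:20  n2:20  n3:11  n4:3  n5:0  n6:0 → peak 20
Activity 4@4: n1:20  n2:20  n3:9  n4:3  n5:2  n6:0 → peak 20
Activity 4@5: n1:20  n2:20  n3:9  n4:1  n5:2  n6:2 → peak 20
Best is Activity 4@3, peak 20.

20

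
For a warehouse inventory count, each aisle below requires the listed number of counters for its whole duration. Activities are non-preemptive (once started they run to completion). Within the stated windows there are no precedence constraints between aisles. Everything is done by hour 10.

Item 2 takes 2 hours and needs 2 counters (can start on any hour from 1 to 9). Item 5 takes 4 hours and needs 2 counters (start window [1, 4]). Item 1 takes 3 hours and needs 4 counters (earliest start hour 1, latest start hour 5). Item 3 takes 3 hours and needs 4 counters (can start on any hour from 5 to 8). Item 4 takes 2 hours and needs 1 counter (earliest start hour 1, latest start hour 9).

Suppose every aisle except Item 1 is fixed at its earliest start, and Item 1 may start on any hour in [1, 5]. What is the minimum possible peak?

8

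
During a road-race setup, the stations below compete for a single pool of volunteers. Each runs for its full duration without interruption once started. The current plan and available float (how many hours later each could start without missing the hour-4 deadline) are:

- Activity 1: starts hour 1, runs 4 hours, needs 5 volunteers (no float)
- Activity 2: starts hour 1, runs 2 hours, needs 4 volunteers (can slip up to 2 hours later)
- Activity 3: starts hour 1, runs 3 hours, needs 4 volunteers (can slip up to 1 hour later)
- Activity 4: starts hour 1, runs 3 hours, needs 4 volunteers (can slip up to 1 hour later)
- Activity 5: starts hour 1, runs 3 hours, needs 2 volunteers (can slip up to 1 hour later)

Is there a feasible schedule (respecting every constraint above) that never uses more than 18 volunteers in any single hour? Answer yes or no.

The minimum achievable peak is 19; 18 < 19, so no feasible schedule stays within the cap.

no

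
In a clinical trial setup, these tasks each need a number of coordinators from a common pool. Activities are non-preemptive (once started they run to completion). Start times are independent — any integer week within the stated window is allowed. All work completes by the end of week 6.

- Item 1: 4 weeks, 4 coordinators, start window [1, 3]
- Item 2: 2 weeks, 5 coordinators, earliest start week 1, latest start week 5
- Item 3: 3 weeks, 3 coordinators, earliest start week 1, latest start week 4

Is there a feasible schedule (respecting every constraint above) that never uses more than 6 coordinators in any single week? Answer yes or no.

no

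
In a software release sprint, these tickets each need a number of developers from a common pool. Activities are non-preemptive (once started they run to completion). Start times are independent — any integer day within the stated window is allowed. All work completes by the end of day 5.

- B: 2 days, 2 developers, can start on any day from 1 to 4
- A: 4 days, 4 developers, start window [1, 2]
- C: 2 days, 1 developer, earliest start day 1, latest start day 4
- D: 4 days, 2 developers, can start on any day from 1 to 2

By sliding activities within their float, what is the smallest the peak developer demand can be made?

Early-start (B@1, A@1, C@1, D@1) gives peak 9: d1:9  d2:9  d3:6  d4:6  d5:0.
Shift C→3.
Schedule B@1, A@1, C@3, D@1: d1:8  d2:8  d3:7  d4:7  d5:0 — peak 8.

8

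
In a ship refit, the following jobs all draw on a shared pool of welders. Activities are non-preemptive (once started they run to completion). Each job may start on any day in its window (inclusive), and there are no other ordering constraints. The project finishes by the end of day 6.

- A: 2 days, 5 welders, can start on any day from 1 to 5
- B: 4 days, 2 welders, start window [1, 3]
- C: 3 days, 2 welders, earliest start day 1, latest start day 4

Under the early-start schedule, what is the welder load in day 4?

2

At early start, day 4 has: B.
Demand: 2 = 2.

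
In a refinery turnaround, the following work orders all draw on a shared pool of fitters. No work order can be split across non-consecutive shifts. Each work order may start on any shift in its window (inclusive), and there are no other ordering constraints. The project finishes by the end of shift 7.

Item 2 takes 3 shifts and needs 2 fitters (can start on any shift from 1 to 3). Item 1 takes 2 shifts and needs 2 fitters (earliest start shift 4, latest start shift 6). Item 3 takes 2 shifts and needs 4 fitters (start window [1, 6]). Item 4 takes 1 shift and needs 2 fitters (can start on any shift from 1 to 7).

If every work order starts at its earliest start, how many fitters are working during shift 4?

2

At early start, shift 4 has: Item 1.
Demand: 2 = 2.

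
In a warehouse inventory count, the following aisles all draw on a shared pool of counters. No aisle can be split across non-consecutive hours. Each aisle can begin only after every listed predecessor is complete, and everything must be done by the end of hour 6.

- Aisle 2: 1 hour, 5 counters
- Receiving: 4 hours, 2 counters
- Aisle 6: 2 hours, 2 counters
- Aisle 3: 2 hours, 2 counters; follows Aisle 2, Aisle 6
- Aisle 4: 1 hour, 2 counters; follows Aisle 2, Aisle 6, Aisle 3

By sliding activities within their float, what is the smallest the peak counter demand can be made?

5

Early-start (Aisle 2@1, Receiving@1, Aisle 6@1, Aisle 3@3, Aisle 4@5) gives peak 9: h1:9  h2:4  h3:4  h4:4  h5:2  h6:0.
Shift Receiving→2, Aisle 6→2, Aisle 3→4, Aisle 4→6.
Schedule Aisle 2@1, Receiving@2, Aisle 6@2, Aisle 3@4, Aisle 4@6: h1:5  h2:4  h3:4  h4:4  h5:4  h6:2 — peak 5.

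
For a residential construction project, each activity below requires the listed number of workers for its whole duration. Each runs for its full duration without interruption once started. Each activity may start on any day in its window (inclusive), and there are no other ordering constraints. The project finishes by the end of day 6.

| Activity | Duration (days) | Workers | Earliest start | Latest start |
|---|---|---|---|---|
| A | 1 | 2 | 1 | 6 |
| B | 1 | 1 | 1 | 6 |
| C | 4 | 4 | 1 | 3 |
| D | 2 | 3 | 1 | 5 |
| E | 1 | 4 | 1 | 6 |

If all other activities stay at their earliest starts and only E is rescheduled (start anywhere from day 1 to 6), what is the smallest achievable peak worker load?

E@1: d1:14  d2:7  d3:4  d4:4  d5:0  d6:0 → peak 14
E@2: d1:10  d2:11  d3:4  d4:4  d5:0  d6:0 → peak 11
E@3: d1:10  d2:7  d3:8  d4:4  d5:0  d6:0 → peak 10
E@4: d1:10  d2:7  d3:4  d4:8  d5:0  d6:0 → peak 10
E@5: d1:10  d2:7  d3:4  d4:4  d5:4  d6:0 → peak 10
E@6: d1:10  d2:7  d3:4  d4:4  d5:0  d6:4 → peak 10
Best is E@3, peak 10.

10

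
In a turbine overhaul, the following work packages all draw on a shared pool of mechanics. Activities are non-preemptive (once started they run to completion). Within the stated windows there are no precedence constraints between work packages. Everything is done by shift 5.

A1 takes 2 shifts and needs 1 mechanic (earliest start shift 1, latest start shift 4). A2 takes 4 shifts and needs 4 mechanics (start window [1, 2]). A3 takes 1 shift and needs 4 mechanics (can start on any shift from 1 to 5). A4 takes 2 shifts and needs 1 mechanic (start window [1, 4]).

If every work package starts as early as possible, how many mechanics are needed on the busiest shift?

10

Early-start schedule: A1@1, A2@1, A3@1, A4@1.
Load per shift: shift 1: 10, shift 2: 6, shift 3: 4, shift 4: 4, shift 5: 0.
Peak is 10.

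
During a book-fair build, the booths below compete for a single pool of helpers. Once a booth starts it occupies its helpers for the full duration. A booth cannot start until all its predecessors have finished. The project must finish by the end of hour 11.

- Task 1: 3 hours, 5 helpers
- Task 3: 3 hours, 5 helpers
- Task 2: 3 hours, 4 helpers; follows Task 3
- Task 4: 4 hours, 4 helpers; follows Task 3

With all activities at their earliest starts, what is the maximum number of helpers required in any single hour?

10

Early-start schedule: Task 1@1, Task 3@1, Task 2@4, Task 4@4.
Load per hour: hour 1: 10, hour 2: 10, hour 3: 10, hour 4: 8, hour 5: 8, hour 6: 8, hour 7: 4, hour 8: 0, hour 9: 0, hour 10: 0, hour 11: 0.
Peak is 10.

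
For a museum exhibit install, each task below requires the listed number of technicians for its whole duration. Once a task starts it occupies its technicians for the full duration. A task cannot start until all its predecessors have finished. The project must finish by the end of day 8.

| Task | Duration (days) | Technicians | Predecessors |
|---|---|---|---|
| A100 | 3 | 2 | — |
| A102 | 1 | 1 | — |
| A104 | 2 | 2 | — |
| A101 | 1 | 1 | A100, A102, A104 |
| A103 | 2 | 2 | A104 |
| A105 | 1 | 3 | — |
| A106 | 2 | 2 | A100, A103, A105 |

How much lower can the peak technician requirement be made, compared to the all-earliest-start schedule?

Early-start peak: d1:8  d2:4  d3:4  d4:3  d5:2  d6:2  d7:0  d8:0 ⇒ 8.
Leveled (A100@1, A102@1, A104@2, A101@4, A103@4, A105@6, A106@7): d1:3  d2:4  d3:4  d4:3  d5:2  d6:3  d7:2  d8:2 ⇒ 4.
Reduction 8 − 4 = 4.

4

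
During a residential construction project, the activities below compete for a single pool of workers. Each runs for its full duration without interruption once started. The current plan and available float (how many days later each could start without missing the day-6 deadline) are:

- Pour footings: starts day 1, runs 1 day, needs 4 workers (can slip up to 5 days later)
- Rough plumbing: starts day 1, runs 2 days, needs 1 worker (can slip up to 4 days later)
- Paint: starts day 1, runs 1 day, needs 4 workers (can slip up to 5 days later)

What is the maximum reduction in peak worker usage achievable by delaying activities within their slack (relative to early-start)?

Early-start peak: d1:9  d2:1  d3:0  d4:0  d5:0  d6:0 ⇒ 9.
Leveled (Pour footings@1, Rough plumbing@2, Paint@4): d1:4  d2:1  d3:1  d4:4  d5:0  d6:0 ⇒ 4.
Reduction 9 − 4 = 5.

5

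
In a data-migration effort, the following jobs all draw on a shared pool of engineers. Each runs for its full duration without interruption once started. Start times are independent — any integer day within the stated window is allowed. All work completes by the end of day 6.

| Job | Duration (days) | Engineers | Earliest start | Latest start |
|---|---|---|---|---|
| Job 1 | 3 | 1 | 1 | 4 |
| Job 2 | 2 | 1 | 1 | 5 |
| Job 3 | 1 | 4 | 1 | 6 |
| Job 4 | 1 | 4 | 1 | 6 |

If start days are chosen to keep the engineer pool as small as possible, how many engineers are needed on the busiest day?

Early-start (Job 1@1, Job 2@1, Job 3@1, Job 4@1) gives peak 10: d1:10  d2:2  d3:1  d4:0  d5:0  d6:0.
Shift Job 3→4, Job 4→5.
Schedule Job 1@1, Job 2@1, Job 3@4, Job 4@5: d1:2  d2:2  d3:1  d4:4  d5:4  d6:0 — peak 4.

4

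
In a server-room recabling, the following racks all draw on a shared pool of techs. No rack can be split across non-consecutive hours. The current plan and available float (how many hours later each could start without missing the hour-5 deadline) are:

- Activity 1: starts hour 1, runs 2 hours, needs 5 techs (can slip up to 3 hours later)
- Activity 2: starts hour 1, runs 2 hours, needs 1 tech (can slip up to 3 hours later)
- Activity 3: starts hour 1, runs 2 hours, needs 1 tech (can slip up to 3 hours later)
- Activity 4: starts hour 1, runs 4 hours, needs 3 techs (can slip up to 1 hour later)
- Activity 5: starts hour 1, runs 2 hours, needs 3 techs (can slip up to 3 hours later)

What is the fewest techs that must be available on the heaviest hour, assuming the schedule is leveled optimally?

8

Early-start (Activity 1@1, Activity 2@1, Activity 3@1, Activity 4@1, Activity 5@1) gives peak 13: h1:13  h2:13  h3:3  h4:3  h5:0.
Shift Activity 2→3, Activity 3→3, Activity 5→3.
Schedule Activity 1@1, Activity 2@3, Activity 3@3, Activity 4@1, Activity 5@3: h1:8  h2:8  h3:8  h4:8  h5:0 — peak 8.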